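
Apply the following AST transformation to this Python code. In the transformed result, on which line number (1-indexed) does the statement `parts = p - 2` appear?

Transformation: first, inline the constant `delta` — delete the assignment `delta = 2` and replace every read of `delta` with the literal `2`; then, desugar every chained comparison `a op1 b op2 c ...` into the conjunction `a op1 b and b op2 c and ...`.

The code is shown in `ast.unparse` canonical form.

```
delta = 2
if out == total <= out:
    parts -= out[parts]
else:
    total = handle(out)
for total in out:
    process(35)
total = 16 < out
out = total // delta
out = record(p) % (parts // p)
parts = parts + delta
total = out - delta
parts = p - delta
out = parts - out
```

12

Transformed code:
if out == total and total <= out:
    parts -= out[parts]
else:
    total = handle(out)
for total in out:
    process(35)
total = 16 < out
out = total // 2
out = record(p) % (parts // p)
parts = parts + 2
total = out - 2
parts = p - 2
out = parts - out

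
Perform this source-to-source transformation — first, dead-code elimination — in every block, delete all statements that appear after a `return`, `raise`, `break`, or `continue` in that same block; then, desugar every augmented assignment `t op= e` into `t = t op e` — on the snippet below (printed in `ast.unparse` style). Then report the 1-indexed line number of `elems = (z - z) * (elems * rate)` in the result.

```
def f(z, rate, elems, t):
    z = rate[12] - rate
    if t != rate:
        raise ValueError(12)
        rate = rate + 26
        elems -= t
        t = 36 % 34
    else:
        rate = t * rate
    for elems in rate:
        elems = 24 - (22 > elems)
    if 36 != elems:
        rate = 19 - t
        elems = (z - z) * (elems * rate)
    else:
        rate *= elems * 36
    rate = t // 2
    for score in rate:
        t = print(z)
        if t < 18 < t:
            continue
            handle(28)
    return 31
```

11

Transformed code:
def f(z, rate, elems, t):
    z = rate[12] - rate
    if t != rate:
        raise ValueError(12)
    else:
        rate = t * rate
    for elems in rate:
        elems = 24 - (22 > elems)
    if 36 != elems:
        rate = 19 - t
        elems = (z - z) * (elems * rate)
    else:
        rate = rate * (elems * 36)
    rate = t // 2
    for score in rate:
        t = print(z)
        if t < 18 < t:
            continue
    return 31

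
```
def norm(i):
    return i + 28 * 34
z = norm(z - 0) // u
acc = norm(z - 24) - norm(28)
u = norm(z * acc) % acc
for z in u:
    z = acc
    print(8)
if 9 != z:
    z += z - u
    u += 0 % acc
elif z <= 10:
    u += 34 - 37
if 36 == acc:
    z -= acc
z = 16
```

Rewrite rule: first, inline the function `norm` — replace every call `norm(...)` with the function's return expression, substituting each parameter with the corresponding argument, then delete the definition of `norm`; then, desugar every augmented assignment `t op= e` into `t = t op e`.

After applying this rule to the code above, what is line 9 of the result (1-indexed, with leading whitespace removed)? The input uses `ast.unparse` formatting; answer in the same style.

u = u + 0 % acc

Transformed code:
z = (z - 0 + 28 * 34) // u
acc = z - 24 + 28 * 34 - (28 + 28 * 34)
u = (z * acc + 28 * 34) % acc
for z in u:
    z = acc
    print(8)
if 9 != z:
    z = z + (z - u)
    u = u + 0 % acc
elif z <= 10:
    u = u + (34 - 37)
if 36 == acc:
    z = z - acc
z = 16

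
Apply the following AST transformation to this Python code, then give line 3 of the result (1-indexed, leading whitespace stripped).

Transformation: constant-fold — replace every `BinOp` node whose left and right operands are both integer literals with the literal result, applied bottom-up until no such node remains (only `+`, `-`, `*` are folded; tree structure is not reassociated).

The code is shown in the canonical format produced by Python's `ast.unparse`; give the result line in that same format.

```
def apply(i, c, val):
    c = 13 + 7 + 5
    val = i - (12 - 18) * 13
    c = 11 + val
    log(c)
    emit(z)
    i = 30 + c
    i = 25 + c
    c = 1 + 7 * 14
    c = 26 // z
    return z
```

val = i - -78

Transformed code:
def apply(i, c, val):
    c = 25
    val = i - -78
    c = 11 + val
    log(c)
    emit(z)
    i = 30 + c
    i = 25 + c
    c = 99
    c = 26 // z
    return z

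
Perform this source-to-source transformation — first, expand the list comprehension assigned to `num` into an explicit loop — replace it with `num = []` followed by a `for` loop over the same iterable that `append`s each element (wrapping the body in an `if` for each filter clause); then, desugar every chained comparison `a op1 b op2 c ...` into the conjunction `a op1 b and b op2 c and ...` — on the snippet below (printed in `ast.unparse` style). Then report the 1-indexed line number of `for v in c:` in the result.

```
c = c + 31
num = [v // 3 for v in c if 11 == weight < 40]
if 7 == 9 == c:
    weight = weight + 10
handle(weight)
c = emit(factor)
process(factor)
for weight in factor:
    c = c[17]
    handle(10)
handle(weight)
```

Transformed code:
c = c + 31
num = []
for v in c:
    if 11 == weight and weight < 40:
        num.append(v // 3)
if 7 == 9 and 9 == c:
    weight = weight + 10
handle(weight)
c = emit(factor)
process(factor)
for weight in factor:
    c = c[17]
    handle(10)
handle(weight)

3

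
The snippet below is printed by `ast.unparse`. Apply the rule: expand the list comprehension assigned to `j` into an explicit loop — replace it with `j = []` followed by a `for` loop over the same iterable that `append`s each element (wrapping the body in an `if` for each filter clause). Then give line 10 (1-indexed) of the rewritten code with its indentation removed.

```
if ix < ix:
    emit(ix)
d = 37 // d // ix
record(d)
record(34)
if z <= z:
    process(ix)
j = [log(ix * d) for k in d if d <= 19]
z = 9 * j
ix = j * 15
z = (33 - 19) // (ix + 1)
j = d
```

Transformed code:
if ix < ix:
    emit(ix)
d = 37 // d // ix
record(d)
record(34)
if z <= z:
    process(ix)
j = []
for k in d:
    if d <= 19:
        j.append(log(ix * d))
z = 9 * j
ix = j * 15
z = (33 - 19) // (ix + 1)
j = d

if d <= 19:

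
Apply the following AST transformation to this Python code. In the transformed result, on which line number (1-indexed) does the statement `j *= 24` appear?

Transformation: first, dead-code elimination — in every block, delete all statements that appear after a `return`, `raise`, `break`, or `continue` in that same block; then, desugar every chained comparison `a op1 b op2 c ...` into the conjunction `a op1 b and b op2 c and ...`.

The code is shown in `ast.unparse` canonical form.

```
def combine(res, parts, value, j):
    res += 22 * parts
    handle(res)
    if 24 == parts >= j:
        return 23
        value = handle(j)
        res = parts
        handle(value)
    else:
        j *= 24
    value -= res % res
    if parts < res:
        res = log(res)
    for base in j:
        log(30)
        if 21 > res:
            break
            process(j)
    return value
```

Transformed code:
def combine(res, parts, value, j):
    res += 22 * parts
    handle(res)
    if 24 == parts and parts >= j:
        return 23
    else:
        j *= 24
    value -= res % res
    if parts < res:
        res = log(res)
    for base in j:
        log(30)
        if 21 > res:
            break
    return value

7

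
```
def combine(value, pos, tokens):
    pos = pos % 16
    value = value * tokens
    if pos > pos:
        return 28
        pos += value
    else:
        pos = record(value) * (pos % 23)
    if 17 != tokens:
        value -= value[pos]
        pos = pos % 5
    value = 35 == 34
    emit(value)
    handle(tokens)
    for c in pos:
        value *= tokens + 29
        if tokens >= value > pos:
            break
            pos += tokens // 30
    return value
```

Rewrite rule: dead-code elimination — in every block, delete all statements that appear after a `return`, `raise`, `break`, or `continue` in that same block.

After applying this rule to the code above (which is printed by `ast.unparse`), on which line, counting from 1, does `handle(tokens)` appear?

Transformed code:
def combine(value, pos, tokens):
    pos = pos % 16
    value = value * tokens
    if pos > pos:
        return 28
    else:
        pos = record(value) * (pos % 23)
    if 17 != tokens:
        value -= value[pos]
        pos = pos % 5
    value = 35 == 34
    emit(value)
    handle(tokens)
    for c in pos:
        value *= tokens + 29
        if tokens >= value > pos:
            break
    return value

13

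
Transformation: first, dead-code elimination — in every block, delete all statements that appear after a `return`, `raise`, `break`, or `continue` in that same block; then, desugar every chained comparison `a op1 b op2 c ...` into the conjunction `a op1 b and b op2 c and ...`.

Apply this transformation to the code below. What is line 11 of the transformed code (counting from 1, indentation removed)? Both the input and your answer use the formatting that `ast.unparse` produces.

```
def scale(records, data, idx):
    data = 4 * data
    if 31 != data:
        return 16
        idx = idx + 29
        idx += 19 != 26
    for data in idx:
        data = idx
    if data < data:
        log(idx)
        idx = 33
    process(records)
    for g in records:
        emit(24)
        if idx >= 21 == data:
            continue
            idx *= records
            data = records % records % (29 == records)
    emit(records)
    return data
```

for g in records:

Transformed code:
def scale(records, data, idx):
    data = 4 * data
    if 31 != data:
        return 16
    for data in idx:
        data = idx
    if data < data:
        log(idx)
        idx = 33
    process(records)
    for g in records:
        emit(24)
        if idx >= 21 and 21 == data:
            continue
    emit(records)
    return data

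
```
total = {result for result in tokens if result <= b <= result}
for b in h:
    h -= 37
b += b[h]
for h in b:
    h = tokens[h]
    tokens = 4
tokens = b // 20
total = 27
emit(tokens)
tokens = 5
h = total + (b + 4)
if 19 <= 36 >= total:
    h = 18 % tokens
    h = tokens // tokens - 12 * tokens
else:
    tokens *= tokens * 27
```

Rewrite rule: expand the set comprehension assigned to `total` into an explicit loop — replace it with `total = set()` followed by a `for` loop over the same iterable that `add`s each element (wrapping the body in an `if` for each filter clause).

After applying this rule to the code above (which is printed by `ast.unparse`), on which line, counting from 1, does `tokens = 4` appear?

10

Transformed code:
total = set()
for result in tokens:
    if result <= b <= result:
        total.add(result)
for b in h:
    h -= 37
b += b[h]
for h in b:
    h = tokens[h]
    tokens = 4
tokens = b // 20
total = 27
emit(tokens)
tokens = 5
h = total + (b + 4)
if 19 <= 36 >= total:
    h = 18 % tokens
    h = tokens // tokens - 12 * tokens
else:
    tokens *= tokens * 27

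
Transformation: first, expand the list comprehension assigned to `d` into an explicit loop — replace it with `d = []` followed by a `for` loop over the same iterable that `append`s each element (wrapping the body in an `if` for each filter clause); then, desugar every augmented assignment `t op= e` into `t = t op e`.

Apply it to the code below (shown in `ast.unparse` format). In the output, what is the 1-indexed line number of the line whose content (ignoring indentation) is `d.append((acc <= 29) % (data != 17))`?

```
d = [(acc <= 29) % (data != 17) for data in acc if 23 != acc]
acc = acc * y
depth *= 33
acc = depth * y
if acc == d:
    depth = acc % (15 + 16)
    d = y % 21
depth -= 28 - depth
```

4

Transformed code:
d = []
for data in acc:
    if 23 != acc:
        d.append((acc <= 29) % (data != 17))
acc = acc * y
depth = depth * 33
acc = depth * y
if acc == d:
    depth = acc % (15 + 16)
    d = y % 21
depth = depth - (28 - depth)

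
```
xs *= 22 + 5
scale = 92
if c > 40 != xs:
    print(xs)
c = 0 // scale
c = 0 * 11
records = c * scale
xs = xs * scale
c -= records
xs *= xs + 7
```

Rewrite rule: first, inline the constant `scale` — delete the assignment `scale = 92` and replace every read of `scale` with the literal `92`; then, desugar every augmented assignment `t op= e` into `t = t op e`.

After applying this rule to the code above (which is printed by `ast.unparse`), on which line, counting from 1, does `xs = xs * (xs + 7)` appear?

9

Transformed code:
xs = xs * (22 + 5)
if c > 40 != xs:
    print(xs)
c = 0 // 92
c = 0 * 11
records = c * 92
xs = xs * 92
c = c - records
xs = xs * (xs + 7)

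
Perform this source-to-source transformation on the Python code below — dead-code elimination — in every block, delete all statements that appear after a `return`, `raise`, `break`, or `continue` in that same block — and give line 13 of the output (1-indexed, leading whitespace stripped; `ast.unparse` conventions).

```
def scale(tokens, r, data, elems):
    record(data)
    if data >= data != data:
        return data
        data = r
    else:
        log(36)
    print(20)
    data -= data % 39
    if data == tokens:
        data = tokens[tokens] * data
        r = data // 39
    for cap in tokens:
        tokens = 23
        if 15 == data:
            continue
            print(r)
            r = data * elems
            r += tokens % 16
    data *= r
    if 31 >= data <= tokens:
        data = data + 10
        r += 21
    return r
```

Transformed code:
def scale(tokens, r, data, elems):
    record(data)
    if data >= data != data:
        return data
    else:
        log(36)
    print(20)
    data -= data % 39
    if data == tokens:
        data = tokens[tokens] * data
        r = data // 39
    for cap in tokens:
        tokens = 23
        if 15 == data:
            continue
    data *= r
    if 31 >= data <= tokens:
        data = data + 10
        r += 21
    return r

tokens = 23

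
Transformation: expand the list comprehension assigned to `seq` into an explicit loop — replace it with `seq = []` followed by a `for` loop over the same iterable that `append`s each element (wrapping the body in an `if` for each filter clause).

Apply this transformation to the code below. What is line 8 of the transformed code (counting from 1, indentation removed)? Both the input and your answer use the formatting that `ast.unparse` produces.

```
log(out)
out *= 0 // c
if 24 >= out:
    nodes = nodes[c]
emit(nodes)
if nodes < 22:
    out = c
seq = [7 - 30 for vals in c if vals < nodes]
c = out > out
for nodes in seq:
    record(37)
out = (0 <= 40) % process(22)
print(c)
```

Transformed code:
log(out)
out *= 0 // c
if 24 >= out:
    nodes = nodes[c]
emit(nodes)
if nodes < 22:
    out = c
seq = []
for vals in c:
    if vals < nodes:
        seq.append(7 - 30)
c = out > out
for nodes in seq:
    record(37)
out = (0 <= 40) % process(22)
print(c)

seq = []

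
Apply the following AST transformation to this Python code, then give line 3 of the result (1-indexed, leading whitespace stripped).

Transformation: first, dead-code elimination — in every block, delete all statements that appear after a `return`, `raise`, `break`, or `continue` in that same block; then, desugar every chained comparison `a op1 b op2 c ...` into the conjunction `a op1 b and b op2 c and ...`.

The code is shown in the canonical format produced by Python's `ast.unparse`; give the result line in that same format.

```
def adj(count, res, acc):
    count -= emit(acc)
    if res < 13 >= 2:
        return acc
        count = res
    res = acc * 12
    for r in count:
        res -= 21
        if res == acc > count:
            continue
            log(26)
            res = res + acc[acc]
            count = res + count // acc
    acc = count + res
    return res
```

if res < 13 and 13 >= 2:

Transformed code:
def adj(count, res, acc):
    count -= emit(acc)
    if res < 13 and 13 >= 2:
        return acc
    res = acc * 12
    for r in count:
        res -= 21
        if res == acc and acc > count:
            continue
    acc = count + res
    return res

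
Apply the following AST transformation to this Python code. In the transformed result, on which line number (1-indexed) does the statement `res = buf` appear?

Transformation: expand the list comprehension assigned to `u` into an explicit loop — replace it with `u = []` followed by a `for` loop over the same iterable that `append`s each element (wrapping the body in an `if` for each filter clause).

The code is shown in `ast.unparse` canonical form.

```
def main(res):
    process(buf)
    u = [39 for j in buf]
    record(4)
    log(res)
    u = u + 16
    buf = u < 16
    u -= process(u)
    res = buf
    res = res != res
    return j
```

Transformed code:
def main(res):
    process(buf)
    u = []
    for j in buf:
        u.append(39)
    record(4)
    log(res)
    u = u + 16
    buf = u < 16
    u -= process(u)
    res = buf
    res = res != res
    return j

11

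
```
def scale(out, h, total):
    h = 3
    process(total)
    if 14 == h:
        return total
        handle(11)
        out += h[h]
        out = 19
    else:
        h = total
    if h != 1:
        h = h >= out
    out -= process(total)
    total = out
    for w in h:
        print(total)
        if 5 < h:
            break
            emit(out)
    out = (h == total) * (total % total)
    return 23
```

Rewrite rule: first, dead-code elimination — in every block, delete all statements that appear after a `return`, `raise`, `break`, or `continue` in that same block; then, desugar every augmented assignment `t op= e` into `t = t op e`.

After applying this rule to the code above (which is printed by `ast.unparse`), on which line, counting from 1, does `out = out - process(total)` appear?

Transformed code:
def scale(out, h, total):
    h = 3
    process(total)
    if 14 == h:
        return total
    else:
        h = total
    if h != 1:
        h = h >= out
    out = out - process(total)
    total = out
    for w in h:
        print(total)
        if 5 < h:
            break
    out = (h == total) * (total % total)
    return 23

10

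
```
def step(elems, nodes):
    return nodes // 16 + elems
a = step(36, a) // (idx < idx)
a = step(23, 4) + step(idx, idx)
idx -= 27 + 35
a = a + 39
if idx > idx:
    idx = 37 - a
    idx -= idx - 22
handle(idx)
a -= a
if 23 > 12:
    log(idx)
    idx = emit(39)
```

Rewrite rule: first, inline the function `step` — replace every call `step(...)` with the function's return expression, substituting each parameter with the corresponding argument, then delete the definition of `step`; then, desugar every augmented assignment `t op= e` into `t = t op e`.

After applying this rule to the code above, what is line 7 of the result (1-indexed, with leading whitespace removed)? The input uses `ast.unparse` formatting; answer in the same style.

idx = idx - (idx - 22)

Transformed code:
a = (a // 16 + 36) // (idx < idx)
a = 4 // 16 + 23 + (idx // 16 + idx)
idx = idx - (27 + 35)
a = a + 39
if idx > idx:
    idx = 37 - a
    idx = idx - (idx - 22)
handle(idx)
a = a - a
if 23 > 12:
    log(idx)
    idx = emit(39)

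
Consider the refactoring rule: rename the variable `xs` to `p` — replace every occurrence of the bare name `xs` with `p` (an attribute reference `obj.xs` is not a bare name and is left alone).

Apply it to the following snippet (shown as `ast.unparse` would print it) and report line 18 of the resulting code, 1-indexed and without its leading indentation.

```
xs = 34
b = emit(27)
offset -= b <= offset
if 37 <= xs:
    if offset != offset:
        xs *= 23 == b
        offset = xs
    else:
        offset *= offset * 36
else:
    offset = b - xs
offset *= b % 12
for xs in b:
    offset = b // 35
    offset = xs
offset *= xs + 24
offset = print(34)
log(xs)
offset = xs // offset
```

log(p)

Transformed code:
p = 34
b = emit(27)
offset -= b <= offset
if 37 <= p:
    if offset != offset:
        p *= 23 == b
        offset = p
    else:
        offset *= offset * 36
else:
    offset = b - p
offset *= b % 12
for p in b:
    offset = b // 35
    offset = p
offset *= p + 24
offset = print(34)
log(p)
offset = p // offset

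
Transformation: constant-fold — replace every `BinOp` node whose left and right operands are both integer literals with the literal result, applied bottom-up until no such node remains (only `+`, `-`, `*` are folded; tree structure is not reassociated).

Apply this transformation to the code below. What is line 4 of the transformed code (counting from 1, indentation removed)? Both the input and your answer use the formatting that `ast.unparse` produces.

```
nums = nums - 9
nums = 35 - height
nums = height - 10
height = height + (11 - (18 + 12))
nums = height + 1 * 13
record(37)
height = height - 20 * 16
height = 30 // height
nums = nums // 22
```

height = height + -19

Transformed code:
nums = nums - 9
nums = 35 - height
nums = height - 10
height = height + -19
nums = height + 13
record(37)
height = height - 320
height = 30 // height
nums = nums // 22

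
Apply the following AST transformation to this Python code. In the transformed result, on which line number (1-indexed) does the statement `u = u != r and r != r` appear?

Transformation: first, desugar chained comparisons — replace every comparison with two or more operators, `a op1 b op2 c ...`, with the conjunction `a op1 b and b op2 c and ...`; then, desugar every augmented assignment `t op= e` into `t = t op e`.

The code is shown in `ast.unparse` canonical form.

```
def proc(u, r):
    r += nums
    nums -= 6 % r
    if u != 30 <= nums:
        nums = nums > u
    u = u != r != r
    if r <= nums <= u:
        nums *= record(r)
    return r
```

Transformed code:
def proc(u, r):
    r = r + nums
    nums = nums - 6 % r
    if u != 30 and 30 <= nums:
        nums = nums > u
    u = u != r and r != r
    if r <= nums and nums <= u:
        nums = nums * record(r)
    return r

6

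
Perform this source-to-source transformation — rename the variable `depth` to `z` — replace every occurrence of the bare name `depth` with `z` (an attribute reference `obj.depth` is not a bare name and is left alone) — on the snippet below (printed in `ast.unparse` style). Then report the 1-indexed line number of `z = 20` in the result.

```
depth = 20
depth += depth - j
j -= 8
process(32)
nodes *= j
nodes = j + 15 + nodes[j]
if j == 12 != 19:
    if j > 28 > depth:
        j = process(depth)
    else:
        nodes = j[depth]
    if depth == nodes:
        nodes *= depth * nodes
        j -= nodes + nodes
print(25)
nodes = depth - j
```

1

Transformed code:
z = 20
z += z - j
j -= 8
process(32)
nodes *= j
nodes = j + 15 + nodes[j]
if j == 12 != 19:
    if j > 28 > z:
        j = process(z)
    else:
        nodes = j[z]
    if z == nodes:
        nodes *= z * nodes
        j -= nodes + nodes
print(25)
nodes = z - j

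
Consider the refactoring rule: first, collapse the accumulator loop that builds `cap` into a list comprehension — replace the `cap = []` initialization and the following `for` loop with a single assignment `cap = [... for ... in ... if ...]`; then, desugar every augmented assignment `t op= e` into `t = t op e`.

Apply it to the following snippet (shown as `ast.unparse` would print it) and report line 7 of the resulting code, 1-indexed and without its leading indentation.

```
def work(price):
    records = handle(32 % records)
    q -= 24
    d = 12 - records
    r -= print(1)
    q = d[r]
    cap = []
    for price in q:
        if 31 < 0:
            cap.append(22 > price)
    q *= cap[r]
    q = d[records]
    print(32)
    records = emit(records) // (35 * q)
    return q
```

cap = [22 > price for price in q if 31 < 0]

Transformed code:
def work(price):
    records = handle(32 % records)
    q = q - 24
    d = 12 - records
    r = r - print(1)
    q = d[r]
    cap = [22 > price for price in q if 31 < 0]
    q = q * cap[r]
    q = d[records]
    print(32)
    records = emit(records) // (35 * q)
    return q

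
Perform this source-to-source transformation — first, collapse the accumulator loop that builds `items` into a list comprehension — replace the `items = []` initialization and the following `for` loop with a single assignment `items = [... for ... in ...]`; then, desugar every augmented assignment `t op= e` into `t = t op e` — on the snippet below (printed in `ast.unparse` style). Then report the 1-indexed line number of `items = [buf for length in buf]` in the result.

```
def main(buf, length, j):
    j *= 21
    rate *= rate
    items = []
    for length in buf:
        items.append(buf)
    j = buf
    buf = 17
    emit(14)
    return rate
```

4

Transformed code:
def main(buf, length, j):
    j = j * 21
    rate = rate * rate
    items = [buf for length in buf]
    j = buf
    buf = 17
    emit(14)
    return rate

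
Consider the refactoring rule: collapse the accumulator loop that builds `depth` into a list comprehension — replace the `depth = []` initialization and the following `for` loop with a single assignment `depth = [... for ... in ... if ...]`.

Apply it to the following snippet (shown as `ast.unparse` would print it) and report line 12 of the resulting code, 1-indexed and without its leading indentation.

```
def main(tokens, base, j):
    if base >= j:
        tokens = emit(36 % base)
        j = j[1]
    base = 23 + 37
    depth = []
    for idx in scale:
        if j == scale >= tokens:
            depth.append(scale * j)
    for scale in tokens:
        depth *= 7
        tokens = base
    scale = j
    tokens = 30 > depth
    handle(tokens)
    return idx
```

handle(tokens)

Transformed code:
def main(tokens, base, j):
    if base >= j:
        tokens = emit(36 % base)
        j = j[1]
    base = 23 + 37
    depth = [scale * j for idx in scale if j == scale >= tokens]
    for scale in tokens:
        depth *= 7
        tokens = base
    scale = j
    tokens = 30 > depth
    handle(tokens)
    return idx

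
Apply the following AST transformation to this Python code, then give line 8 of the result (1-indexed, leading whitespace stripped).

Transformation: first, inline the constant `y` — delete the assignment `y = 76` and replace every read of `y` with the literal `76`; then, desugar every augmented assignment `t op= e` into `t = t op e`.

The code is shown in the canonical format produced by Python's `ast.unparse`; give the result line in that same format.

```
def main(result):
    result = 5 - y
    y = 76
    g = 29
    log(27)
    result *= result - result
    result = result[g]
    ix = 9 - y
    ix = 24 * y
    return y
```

Transformed code:
def main(result):
    result = 5 - 76
    g = 29
    log(27)
    result = result * (result - result)
    result = result[g]
    ix = 9 - 76
    ix = 24 * 76
    return 76

ix = 24 * 76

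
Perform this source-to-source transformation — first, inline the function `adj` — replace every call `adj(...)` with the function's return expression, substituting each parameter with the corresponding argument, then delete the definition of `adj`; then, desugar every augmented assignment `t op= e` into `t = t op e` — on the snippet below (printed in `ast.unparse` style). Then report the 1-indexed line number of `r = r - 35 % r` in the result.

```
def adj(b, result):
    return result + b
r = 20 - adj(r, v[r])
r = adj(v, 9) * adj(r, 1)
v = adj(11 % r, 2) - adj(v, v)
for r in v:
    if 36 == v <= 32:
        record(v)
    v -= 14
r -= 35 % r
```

Transformed code:
r = 20 - (v[r] + r)
r = (9 + v) * (1 + r)
v = 2 + 11 % r - (v + v)
for r in v:
    if 36 == v <= 32:
        record(v)
    v = v - 14
r = r - 35 % r

8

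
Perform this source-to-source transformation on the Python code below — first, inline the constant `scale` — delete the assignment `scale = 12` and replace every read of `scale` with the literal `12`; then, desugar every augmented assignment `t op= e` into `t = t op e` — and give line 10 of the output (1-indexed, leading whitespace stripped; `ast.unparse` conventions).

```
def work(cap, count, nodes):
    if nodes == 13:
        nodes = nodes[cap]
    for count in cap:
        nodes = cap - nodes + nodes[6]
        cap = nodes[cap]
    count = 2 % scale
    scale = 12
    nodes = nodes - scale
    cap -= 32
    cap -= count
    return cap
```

Transformed code:
def work(cap, count, nodes):
    if nodes == 13:
        nodes = nodes[cap]
    for count in cap:
        nodes = cap - nodes + nodes[6]
        cap = nodes[cap]
    count = 2 % 12
    nodes = nodes - 12
    cap = cap - 32
    cap = cap - count
    return cap

cap = cap - count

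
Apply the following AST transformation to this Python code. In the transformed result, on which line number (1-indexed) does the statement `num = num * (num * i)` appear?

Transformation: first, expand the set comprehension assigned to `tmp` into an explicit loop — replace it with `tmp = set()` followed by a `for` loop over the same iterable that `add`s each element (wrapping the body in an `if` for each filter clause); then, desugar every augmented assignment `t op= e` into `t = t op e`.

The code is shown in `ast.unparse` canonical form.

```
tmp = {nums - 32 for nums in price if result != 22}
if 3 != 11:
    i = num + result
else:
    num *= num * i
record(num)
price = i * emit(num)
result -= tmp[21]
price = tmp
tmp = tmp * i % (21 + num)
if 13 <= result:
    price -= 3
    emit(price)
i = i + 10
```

Transformed code:
tmp = set()
for nums in price:
    if result != 22:
        tmp.add(nums - 32)
if 3 != 11:
    i = num + result
else:
    num = num * (num * i)
record(num)
price = i * emit(num)
result = result - tmp[21]
price = tmp
tmp = tmp * i % (21 + num)
if 13 <= result:
    price = price - 3
    emit(price)
i = i + 10

8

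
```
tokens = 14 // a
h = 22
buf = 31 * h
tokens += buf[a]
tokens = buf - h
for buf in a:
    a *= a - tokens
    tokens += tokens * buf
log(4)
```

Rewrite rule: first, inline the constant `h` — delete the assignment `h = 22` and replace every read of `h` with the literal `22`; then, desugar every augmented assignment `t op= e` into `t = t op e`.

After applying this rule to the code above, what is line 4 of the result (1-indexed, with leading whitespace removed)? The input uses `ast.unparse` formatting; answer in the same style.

Transformed code:
tokens = 14 // a
buf = 31 * 22
tokens = tokens + buf[a]
tokens = buf - 22
for buf in a:
    a = a * (a - tokens)
    tokens = tokens + tokens * buf
log(4)

tokens = buf - 22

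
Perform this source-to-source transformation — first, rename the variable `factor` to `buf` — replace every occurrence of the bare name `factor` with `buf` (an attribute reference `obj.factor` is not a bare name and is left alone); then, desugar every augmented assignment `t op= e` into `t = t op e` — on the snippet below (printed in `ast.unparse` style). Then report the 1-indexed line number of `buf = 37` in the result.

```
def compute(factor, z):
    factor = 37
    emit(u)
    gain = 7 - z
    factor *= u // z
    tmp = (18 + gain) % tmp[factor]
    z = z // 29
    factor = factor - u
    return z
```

2

Transformed code:
def compute(buf, z):
    buf = 37
    emit(u)
    gain = 7 - z
    buf = buf * (u // z)
    tmp = (18 + gain) % tmp[buf]
    z = z // 29
    buf = buf - u
    return z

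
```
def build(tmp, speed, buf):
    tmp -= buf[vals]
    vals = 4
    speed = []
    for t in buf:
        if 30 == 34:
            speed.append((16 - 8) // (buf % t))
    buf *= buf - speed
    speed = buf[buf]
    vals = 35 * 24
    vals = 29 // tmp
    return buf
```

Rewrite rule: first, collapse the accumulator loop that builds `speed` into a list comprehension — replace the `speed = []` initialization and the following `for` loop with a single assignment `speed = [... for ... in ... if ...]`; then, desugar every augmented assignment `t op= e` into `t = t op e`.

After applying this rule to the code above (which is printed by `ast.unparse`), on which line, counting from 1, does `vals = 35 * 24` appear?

7

Transformed code:
def build(tmp, speed, buf):
    tmp = tmp - buf[vals]
    vals = 4
    speed = [(16 - 8) // (buf % t) for t in buf if 30 == 34]
    buf = buf * (buf - speed)
    speed = buf[buf]
    vals = 35 * 24
    vals = 29 // tmp
    return buf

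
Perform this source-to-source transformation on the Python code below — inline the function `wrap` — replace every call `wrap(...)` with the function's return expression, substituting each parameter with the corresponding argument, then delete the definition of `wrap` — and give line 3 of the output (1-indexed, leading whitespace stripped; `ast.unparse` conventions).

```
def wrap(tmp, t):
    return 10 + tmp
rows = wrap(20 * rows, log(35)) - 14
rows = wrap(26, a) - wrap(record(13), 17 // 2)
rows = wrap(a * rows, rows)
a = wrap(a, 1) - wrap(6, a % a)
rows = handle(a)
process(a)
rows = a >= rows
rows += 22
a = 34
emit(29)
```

rows = 10 + a * rows

Transformed code:
rows = 10 + 20 * rows - 14
rows = 10 + 26 - (10 + record(13))
rows = 10 + a * rows
a = 10 + a - (10 + 6)
rows = handle(a)
process(a)
rows = a >= rows
rows += 22
a = 34
emit(29)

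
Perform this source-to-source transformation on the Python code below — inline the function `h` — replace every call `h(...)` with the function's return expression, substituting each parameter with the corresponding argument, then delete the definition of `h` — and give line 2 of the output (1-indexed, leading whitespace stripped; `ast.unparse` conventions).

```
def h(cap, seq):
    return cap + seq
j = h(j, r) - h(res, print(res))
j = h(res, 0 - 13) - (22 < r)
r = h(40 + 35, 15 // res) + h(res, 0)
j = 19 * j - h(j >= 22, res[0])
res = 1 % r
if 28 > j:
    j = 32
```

Transformed code:
j = j + r - (res + print(res))
j = res + (0 - 13) - (22 < r)
r = 40 + 35 + 15 // res + (res + 0)
j = 19 * j - ((j >= 22) + res[0])
res = 1 % r
if 28 > j:
    j = 32

j = res + (0 - 13) - (22 < r)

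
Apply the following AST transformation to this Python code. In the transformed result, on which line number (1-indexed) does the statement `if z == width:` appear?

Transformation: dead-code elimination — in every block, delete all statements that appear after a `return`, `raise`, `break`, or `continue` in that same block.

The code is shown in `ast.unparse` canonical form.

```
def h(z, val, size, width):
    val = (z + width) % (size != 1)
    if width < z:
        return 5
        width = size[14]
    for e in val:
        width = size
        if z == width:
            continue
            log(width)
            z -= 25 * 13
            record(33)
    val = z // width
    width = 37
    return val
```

7

Transformed code:
def h(z, val, size, width):
    val = (z + width) % (size != 1)
    if width < z:
        return 5
    for e in val:
        width = size
        if z == width:
            continue
    val = z // width
    width = 37
    return val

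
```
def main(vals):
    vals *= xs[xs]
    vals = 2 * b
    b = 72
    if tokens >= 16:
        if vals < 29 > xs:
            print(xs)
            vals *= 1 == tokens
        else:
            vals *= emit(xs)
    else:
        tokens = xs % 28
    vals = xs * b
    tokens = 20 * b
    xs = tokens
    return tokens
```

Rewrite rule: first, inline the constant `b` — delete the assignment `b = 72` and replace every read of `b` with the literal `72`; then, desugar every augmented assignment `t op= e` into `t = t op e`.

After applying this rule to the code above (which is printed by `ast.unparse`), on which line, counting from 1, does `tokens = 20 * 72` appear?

13

Transformed code:
def main(vals):
    vals = vals * xs[xs]
    vals = 2 * 72
    if tokens >= 16:
        if vals < 29 > xs:
            print(xs)
            vals = vals * (1 == tokens)
        else:
            vals = vals * emit(xs)
    else:
        tokens = xs % 28
    vals = xs * 72
    tokens = 20 * 72
    xs = tokens
    return tokens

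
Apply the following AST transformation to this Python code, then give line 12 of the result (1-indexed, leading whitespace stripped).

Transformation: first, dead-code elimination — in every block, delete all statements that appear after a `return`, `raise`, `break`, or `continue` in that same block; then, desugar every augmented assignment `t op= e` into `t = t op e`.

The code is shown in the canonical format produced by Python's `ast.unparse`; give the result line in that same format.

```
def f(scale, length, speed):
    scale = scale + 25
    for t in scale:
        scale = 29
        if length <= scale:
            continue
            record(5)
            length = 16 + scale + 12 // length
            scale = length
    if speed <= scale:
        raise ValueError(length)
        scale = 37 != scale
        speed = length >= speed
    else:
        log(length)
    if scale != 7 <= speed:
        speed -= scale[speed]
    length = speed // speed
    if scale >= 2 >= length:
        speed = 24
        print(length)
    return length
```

Transformed code:
def f(scale, length, speed):
    scale = scale + 25
    for t in scale:
        scale = 29
        if length <= scale:
            continue
    if speed <= scale:
        raise ValueError(length)
    else:
        log(length)
    if scale != 7 <= speed:
        speed = speed - scale[speed]
    length = speed // speed
    if scale >= 2 >= length:
        speed = 24
        print(length)
    return length

speed = speed - scale[speed]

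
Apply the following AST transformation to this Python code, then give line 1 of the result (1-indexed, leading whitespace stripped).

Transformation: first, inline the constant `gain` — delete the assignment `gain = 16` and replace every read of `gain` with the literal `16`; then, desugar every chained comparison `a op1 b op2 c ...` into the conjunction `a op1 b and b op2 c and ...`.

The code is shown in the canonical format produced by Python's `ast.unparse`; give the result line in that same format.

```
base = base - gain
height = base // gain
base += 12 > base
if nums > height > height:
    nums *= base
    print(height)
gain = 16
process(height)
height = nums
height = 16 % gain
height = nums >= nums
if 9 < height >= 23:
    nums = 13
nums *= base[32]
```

base = base - 16

Transformed code:
base = base - 16
height = base // 16
base += 12 > base
if nums > height and height > height:
    nums *= base
    print(height)
process(height)
height = nums
height = 16 % 16
height = nums >= nums
if 9 < height and height >= 23:
    nums = 13
nums *= base[32]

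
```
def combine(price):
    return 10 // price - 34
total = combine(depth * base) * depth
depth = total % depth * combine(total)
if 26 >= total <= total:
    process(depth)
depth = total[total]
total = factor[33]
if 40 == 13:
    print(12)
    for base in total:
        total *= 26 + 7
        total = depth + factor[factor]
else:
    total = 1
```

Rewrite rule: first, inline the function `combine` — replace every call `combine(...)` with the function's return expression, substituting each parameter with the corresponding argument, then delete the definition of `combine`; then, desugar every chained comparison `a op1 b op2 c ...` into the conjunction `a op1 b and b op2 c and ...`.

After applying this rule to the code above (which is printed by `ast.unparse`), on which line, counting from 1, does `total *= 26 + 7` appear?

10

Transformed code:
total = (10 // (depth * base) - 34) * depth
depth = total % depth * (10 // total - 34)
if 26 >= total and total <= total:
    process(depth)
depth = total[total]
total = factor[33]
if 40 == 13:
    print(12)
    for base in total:
        total *= 26 + 7
        total = depth + factor[factor]
else:
    total = 1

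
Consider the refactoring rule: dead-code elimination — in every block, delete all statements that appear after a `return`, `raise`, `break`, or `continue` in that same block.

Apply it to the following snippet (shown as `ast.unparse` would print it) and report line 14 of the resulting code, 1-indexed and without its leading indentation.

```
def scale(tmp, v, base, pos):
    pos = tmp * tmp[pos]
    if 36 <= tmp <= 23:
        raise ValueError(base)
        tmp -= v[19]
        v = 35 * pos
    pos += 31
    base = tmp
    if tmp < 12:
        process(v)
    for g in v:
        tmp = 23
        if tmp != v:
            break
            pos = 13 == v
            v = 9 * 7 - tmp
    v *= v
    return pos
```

Transformed code:
def scale(tmp, v, base, pos):
    pos = tmp * tmp[pos]
    if 36 <= tmp <= 23:
        raise ValueError(base)
    pos += 31
    base = tmp
    if tmp < 12:
        process(v)
    for g in v:
        tmp = 23
        if tmp != v:
            break
    v *= v
    return pos

return pos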